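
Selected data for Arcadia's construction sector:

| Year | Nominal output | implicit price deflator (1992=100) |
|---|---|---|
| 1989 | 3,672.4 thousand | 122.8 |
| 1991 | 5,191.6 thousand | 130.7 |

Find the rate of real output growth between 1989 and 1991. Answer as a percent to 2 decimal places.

32.82%

Real output 1989 = 3672.4 / 1.228 = 2990.55.
Real output 1991 = 5191.6 / 1.307 = 3972.15.
Real growth = 3972.15 / 2990.55 − 1 = 0.3282.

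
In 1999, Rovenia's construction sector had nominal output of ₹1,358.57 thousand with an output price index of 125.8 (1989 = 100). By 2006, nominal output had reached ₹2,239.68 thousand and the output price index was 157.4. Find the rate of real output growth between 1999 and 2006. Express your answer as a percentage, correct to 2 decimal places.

31.76%

Deflate each year: 1999 → 1358.57/1.258 = 1079.94; 2006 → 2239.68/1.574 = 1422.92.
So real output changed by 1422.92/1079.94 − 1 = 0.3176, i.e. 31.76%.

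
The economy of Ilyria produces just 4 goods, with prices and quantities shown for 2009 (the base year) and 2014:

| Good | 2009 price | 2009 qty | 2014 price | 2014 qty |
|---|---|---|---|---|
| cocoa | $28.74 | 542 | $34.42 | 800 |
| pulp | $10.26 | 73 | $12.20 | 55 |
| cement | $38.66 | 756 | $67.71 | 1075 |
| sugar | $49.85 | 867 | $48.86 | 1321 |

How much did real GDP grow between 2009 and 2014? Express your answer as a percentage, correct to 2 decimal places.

47.53%

Real GDP 2009 = Nominal GDP 2009 = 28.74·542 + 10.26·73 + 38.66·756 + 49.85·867 = 88772.97.
Real GDP 2014 (at 2009 prices) = 28.74·800 + 10.26·55 + 38.66·1075 + 49.85·1321 = 130967.65.
Real growth = 130967.65/88772.97 − 1 = 0.4753.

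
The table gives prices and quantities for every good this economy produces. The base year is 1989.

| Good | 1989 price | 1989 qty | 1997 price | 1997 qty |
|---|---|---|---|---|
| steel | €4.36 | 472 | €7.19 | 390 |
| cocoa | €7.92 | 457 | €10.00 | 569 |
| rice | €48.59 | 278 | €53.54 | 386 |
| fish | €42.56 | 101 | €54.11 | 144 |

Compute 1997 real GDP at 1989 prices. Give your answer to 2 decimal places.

Real GDP 1997 = Σ (p_1989 × q_1997) = 4.36·390 + 7.92·569 + 48.59·386 + 42.56·144 = 31091.26.

€31091.26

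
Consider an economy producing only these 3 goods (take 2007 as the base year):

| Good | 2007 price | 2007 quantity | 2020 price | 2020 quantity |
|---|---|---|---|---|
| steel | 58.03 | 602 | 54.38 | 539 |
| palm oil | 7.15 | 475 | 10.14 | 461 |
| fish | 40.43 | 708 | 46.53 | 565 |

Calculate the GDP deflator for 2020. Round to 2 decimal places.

104.98

Nominal GDP 2020 = 54.38·539 + 10.14·461 + 46.53·565 = 60274.81.
Real GDP 2020 (at 2007 prices) = 58.03·539 + 7.15·461 + 40.43·565 = 57417.27.
Deflator = Nominal/Real × 100 = 60274.81/57417.27 × 100 = 104.977.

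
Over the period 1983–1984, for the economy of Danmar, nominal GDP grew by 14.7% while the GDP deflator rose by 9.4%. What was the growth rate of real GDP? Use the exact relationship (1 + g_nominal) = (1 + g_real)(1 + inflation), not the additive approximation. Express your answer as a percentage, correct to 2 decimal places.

(1 + g_nom) = (1 + g_real)(1 + π), so g_real = 1.1470 / 1.0940 − 1 = 0.04845.

4.84%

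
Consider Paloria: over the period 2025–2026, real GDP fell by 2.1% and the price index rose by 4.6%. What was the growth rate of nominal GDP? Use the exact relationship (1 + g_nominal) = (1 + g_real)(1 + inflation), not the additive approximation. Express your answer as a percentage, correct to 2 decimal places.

2.40%

(1 + g_nom) = (1 + g_real)(1 + π) = 0.9790 × 1.0460 = 1.02403.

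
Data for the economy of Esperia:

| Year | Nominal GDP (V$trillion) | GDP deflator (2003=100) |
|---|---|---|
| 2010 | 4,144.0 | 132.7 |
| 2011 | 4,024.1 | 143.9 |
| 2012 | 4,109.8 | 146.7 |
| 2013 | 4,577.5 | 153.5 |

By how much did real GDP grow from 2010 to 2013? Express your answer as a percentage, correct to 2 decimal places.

Real GDP 2010 = 4144.0/1.327 = 3122.83.
Real GDP 2013 = 4577.5/1.535 = 2982.08.
Change = 2982.08/3122.83 − 1 = -0.0451.

-4.51%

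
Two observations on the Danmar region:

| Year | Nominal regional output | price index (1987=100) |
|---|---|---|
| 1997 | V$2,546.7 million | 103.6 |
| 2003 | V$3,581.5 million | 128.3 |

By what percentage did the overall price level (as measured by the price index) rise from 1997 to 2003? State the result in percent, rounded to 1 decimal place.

23.8%

Price-level change = 128.3 / 103.6 − 1 = 0.2384.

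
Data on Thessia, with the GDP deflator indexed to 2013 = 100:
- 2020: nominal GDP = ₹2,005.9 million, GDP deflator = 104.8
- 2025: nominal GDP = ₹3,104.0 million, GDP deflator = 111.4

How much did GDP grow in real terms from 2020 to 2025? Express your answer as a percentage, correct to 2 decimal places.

Deflate each year: 2020 → 2005.9/1.048 = 1914.03; 2025 → 3104.0/1.114 = 2786.36.
So real GDP changed by 2786.36/1914.03 − 1 = 0.4558, i.e. 45.58%.

45.58%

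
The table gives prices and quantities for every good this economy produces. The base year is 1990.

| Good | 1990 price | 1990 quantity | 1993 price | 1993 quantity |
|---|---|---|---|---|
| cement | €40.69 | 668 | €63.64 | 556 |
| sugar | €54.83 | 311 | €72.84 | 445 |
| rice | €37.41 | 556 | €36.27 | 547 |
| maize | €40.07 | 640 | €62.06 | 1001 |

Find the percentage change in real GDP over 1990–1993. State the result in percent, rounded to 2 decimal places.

Real GDP 1990 = Nominal GDP 1990 = 40.69·668 + 54.83·311 + 37.41·556 + 40.07·640 = 90677.81.
Real GDP 1993 (at 1990 prices) = 40.69·556 + 54.83·445 + 37.41·547 + 40.07·1001 = 107596.33.
Real growth = 107596.33/90677.81 − 1 = 0.1866.

18.66%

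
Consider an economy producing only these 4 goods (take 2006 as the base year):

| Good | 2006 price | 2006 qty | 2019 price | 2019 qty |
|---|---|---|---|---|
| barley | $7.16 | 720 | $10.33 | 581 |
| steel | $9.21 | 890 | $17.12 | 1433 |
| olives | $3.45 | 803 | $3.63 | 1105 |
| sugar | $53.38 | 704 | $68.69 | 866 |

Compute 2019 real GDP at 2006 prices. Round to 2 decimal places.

Real GDP 2019 = Σ (p_2006 × q_2019) = 7.16·581 + 9.21·1433 + 3.45·1105 + 53.38·866 = 67397.22.

$67397.22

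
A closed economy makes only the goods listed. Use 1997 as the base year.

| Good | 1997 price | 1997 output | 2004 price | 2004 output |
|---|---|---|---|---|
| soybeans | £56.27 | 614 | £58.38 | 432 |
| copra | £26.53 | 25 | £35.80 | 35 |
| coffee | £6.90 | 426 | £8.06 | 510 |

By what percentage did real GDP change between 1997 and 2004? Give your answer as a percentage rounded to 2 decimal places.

Real GDP 1997 = Nominal GDP 1997 = 56.27·614 + 26.53·25 + 6.90·426 = 38152.43.
Real GDP 2004 (at 1997 prices) = 56.27·432 + 26.53·35 + 6.90·510 = 28756.19.
Real growth = 28756.19/38152.43 − 1 = -0.2463.

-24.63%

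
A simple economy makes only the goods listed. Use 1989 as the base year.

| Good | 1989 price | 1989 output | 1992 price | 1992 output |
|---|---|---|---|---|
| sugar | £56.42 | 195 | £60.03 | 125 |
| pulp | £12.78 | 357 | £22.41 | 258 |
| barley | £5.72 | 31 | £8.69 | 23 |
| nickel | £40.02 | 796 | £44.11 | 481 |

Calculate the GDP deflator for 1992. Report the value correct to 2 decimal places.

116.72

Nominal GDP 1992 = 60.03·125 + 22.41·258 + 8.69·23 + 44.11·481 = 34702.31.
Real GDP 1992 (at 1989 prices) = 56.42·125 + 12.78·258 + 5.72·23 + 40.02·481 = 29730.92.
Deflator = Nominal/Real × 100 = 34702.31/29730.92 × 100 = 116.721.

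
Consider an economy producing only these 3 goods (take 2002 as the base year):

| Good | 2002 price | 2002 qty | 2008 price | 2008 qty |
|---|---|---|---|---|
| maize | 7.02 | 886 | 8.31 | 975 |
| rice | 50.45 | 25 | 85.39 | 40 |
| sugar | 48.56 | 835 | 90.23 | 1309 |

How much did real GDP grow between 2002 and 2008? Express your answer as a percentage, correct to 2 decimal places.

Real GDP 2002 = Nominal GDP 2002 = 7.02·886 + 50.45·25 + 48.56·835 = 48028.57.
Real GDP 2008 (at 2002 prices) = 7.02·975 + 50.45·40 + 48.56·1309 = 72427.54.
Real growth = 72427.54/48028.57 − 1 = 0.5080.

50.80%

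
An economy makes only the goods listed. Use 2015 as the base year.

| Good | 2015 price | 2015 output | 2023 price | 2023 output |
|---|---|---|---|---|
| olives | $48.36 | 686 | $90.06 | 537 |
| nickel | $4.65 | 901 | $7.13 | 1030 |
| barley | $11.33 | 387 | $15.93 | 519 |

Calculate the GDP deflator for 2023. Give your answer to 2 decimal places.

Nominal GDP 2023 = 90.06·537 + 7.13·1030 + 15.93·519 = 63973.79.
Real GDP 2023 (at 2015 prices) = 48.36·537 + 4.65·1030 + 11.33·519 = 36639.09.
Deflator = Nominal/Real × 100 = 63973.79/36639.09 × 100 = 174.605.

174.61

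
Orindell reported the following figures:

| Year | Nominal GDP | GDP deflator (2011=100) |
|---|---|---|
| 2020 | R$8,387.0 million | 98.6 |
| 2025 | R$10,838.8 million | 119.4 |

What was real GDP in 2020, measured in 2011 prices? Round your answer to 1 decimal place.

R$8,506.1 million

Real GDP = Nominal / (GDP deflator/100) = 8387.0 / 0.986 = 8506.09.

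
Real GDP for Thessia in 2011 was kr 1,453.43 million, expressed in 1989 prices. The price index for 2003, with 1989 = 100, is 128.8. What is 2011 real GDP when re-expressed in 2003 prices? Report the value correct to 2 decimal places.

Real GDP in 2003 prices = Real GDP in 1989 prices × (P_2003/P_1989) = 1453.43 × 1.288 = 1872.02.

kr 1,872.02 million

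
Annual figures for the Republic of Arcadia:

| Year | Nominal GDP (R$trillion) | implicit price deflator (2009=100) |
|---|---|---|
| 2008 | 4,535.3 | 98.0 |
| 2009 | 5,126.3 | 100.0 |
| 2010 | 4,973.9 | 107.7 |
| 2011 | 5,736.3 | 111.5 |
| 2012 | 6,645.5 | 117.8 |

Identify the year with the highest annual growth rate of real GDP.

2009: real = 5126.3/1.000 = 5126.30; growth vs 2008 (4627.86) = 10.77%.
2010: real = 4973.9/1.077 = 4618.29; growth vs 2009 (5126.30) = -9.91%.
2011: real = 5736.3/1.115 = 5144.66; growth vs 2010 (4618.29) = 11.40%.
2012: real = 6645.5/1.178 = 5641.34; growth vs 2011 (5144.66) = 9.65%.

2011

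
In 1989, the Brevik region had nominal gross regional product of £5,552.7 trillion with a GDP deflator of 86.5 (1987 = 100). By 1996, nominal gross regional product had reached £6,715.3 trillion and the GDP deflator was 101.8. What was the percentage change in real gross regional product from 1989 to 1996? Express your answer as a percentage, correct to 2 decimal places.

Deflate each year: 1989 → 5552.7/0.865 = 6419.31; 1996 → 6715.3/1.018 = 6596.56.
So real gross regional product changed by 6596.56/6419.31 − 1 = 0.0276, i.e. 2.76%.

2.76%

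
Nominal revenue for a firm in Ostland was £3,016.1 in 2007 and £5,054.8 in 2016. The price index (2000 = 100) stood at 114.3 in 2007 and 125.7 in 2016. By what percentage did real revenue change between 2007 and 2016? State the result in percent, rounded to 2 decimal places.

52.39%

Deflate each year: 2007 → 3016.1/1.143 = 2638.76; 2016 → 5054.8/1.257 = 4021.32.
So real revenue changed by 4021.32/2638.76 − 1 = 0.5239, i.e. 52.39%.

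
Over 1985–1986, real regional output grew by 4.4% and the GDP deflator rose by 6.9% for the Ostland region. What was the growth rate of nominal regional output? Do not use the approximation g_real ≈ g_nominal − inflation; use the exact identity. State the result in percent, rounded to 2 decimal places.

(1 + g_nom) = (1 + g_real)(1 + π) = 1.0440 × 1.0690 = 1.11604.

11.60%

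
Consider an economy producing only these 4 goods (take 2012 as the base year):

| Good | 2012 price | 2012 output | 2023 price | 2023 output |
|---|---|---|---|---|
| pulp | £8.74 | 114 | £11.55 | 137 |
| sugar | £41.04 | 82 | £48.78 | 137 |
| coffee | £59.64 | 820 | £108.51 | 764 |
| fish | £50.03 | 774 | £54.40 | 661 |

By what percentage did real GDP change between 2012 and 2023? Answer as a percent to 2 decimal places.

-7.10%

Real GDP 2012 = Nominal GDP 2012 = 8.74·114 + 41.04·82 + 59.64·820 + 50.03·774 = 91989.66.
Real GDP 2023 (at 2012 prices) = 8.74·137 + 41.04·137 + 59.64·764 + 50.03·661 = 85454.65.
Real growth = 85454.65/91989.66 − 1 = -0.0710.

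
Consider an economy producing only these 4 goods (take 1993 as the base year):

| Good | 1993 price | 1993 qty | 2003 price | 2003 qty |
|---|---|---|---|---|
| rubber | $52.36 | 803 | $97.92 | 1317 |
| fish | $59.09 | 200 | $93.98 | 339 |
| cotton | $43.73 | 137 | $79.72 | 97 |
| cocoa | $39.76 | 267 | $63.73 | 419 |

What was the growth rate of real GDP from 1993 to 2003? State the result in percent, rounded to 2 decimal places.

Real GDP 1993 = Nominal GDP 1993 = 52.36·803 + 59.09·200 + 43.73·137 + 39.76·267 = 70470.01.
Real GDP 2003 (at 1993 prices) = 52.36·1317 + 59.09·339 + 43.73·97 + 39.76·419 = 109890.88.
Real growth = 109890.88/70470.01 − 1 = 0.5594.

55.94%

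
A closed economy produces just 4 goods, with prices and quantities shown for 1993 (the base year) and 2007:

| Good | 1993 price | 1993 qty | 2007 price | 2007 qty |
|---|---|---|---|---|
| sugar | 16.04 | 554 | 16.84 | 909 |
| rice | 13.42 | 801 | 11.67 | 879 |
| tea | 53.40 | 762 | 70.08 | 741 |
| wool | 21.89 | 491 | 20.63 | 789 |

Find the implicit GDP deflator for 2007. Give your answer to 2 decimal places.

112.68

Nominal GDP 2007 = 16.84·909 + 11.67·879 + 70.08·741 + 20.63·789 = 93771.84.
Real GDP 2007 (at 1993 prices) = 16.04·909 + 13.42·879 + 53.40·741 + 21.89·789 = 83217.15.
Deflator = Nominal/Real × 100 = 93771.84/83217.15 × 100 = 112.683.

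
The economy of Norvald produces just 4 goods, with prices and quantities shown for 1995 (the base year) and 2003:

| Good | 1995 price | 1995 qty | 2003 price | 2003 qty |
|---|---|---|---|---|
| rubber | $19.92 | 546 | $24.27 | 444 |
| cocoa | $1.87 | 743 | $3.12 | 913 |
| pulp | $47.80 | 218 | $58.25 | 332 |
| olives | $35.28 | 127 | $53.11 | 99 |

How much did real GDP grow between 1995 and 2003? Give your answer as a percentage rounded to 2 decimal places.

Real GDP 1995 = Nominal GDP 1995 = 19.92·546 + 1.87·743 + 47.80·218 + 35.28·127 = 27166.69.
Real GDP 2003 (at 1995 prices) = 19.92·444 + 1.87·913 + 47.80·332 + 35.28·99 = 29914.11.
Real growth = 29914.11/27166.69 − 1 = 0.1011.

10.11%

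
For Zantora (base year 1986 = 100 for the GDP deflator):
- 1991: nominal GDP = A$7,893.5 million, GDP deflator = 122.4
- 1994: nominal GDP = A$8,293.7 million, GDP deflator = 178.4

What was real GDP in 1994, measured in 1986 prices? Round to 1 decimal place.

A$4,648.9 million

Real GDP = Nominal / (GDP deflator/100) = 8293.7 / 1.784 = 4648.93.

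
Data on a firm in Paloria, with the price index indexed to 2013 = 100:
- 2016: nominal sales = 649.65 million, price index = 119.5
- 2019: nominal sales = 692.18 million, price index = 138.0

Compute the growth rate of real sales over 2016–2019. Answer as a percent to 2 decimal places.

-7.74%

Deflate each year: 2016 → 649.65/1.195 = 543.64; 2019 → 692.18/1.380 = 501.58.
So real sales changed by 501.58/543.64 − 1 = -0.0774, i.e. -7.74%.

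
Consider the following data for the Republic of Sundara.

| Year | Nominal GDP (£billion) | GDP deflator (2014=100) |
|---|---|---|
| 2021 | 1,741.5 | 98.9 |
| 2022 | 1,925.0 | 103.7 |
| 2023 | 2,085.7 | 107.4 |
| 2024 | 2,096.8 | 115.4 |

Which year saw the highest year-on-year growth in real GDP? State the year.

2022: real = 1925.0/1.037 = 1856.32; growth vs 2021 (1760.87) = 5.42%.
2023: real = 2085.7/1.074 = 1941.99; growth vs 2022 (1856.32) = 4.62%.
2024: real = 2096.8/1.154 = 1816.98; growth vs 2023 (1941.99) = -6.44%.

2022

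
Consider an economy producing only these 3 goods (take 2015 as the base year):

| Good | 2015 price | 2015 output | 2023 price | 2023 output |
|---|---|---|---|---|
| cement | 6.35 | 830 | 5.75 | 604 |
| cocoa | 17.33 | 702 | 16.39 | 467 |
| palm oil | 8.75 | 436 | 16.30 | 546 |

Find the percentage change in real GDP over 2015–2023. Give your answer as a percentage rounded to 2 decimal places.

Real GDP 2015 = Nominal GDP 2015 = 6.35·830 + 17.33·702 + 8.75·436 = 21251.16.
Real GDP 2023 (at 2015 prices) = 6.35·604 + 17.33·467 + 8.75·546 = 16706.01.
Real growth = 16706.01/21251.16 − 1 = -0.2139.

-21.39%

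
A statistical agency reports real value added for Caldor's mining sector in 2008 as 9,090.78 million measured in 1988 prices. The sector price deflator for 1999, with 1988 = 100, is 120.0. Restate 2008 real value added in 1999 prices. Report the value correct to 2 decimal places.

Real value added in 1999 prices = Real value added in 1988 prices × (P_1999/P_1988) = 9090.78 × 1.200 = 10908.94.

10,908.94 million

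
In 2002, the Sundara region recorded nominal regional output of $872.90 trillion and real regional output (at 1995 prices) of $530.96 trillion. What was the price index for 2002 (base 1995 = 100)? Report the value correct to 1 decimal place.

164.4

price index = (Nominal / Real) × 100 = 872.90 / 530.96 × 100 = 164.40.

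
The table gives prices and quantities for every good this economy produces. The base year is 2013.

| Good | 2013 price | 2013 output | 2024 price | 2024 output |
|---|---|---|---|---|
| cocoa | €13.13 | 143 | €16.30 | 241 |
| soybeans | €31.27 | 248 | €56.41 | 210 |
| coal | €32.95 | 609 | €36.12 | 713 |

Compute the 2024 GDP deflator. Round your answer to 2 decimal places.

124.99

Nominal GDP 2024 = 16.30·241 + 56.41·210 + 36.12·713 = 41527.96.
Real GDP 2024 (at 2013 prices) = 13.13·241 + 31.27·210 + 32.95·713 = 33224.38.
Deflator = Nominal/Real × 100 = 41527.96/33224.38 × 100 = 124.992.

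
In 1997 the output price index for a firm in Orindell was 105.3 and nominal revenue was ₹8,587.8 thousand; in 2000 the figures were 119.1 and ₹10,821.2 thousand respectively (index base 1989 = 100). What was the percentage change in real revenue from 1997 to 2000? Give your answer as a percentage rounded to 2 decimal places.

11.41%

Real revenue 1997 = 8587.8 / 1.053 = 8155.56.
Real revenue 2000 = 10821.2 / 1.191 = 9085.81.
Real growth = 9085.81 / 8155.56 − 1 = 0.1141.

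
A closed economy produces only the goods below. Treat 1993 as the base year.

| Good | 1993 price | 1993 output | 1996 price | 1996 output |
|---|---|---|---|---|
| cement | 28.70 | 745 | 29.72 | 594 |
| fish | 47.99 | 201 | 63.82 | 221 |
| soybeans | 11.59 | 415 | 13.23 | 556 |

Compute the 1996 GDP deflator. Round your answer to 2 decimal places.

Nominal GDP 1996 = 29.72·594 + 63.82·221 + 13.23·556 = 39113.78.
Real GDP 1996 (at 1993 prices) = 28.70·594 + 47.99·221 + 11.59·556 = 34097.63.
Deflator = Nominal/Real × 100 = 39113.78/34097.63 × 100 = 114.711.

114.71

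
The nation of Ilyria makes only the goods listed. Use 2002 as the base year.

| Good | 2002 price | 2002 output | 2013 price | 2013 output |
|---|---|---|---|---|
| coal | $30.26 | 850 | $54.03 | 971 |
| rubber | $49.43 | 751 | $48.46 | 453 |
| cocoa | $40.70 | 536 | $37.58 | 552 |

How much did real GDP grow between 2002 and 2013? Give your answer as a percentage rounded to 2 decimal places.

Real GDP 2002 = Nominal GDP 2002 = 30.26·850 + 49.43·751 + 40.70·536 = 84658.13.
Real GDP 2013 (at 2002 prices) = 30.26·971 + 49.43·453 + 40.70·552 = 74240.65.
Real growth = 74240.65/84658.13 − 1 = -0.1231.

-12.31%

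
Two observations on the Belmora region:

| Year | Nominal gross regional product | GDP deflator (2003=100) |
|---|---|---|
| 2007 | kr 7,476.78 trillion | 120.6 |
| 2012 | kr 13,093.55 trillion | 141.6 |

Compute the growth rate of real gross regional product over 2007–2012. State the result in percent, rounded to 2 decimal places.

Deflate each year: 2007 → 7476.78/1.206 = 6199.65; 2012 → 13093.55/1.416 = 9246.86.
So real gross regional product changed by 9246.86/6199.65 − 1 = 0.4915, i.e. 49.15%.

49.15%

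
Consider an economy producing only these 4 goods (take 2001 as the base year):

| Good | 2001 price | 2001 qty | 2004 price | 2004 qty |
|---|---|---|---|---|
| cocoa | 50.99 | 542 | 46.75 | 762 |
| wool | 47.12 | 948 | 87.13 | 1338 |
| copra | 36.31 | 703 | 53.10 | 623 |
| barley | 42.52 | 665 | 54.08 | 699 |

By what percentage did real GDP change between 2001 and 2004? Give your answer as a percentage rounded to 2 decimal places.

Real GDP 2001 = Nominal GDP 2001 = 50.99·542 + 47.12·948 + 36.31·703 + 42.52·665 = 126108.07.
Real GDP 2004 (at 2001 prices) = 50.99·762 + 47.12·1338 + 36.31·623 + 42.52·699 = 154243.55.
Real growth = 154243.55/126108.07 − 1 = 0.2231.

22.31%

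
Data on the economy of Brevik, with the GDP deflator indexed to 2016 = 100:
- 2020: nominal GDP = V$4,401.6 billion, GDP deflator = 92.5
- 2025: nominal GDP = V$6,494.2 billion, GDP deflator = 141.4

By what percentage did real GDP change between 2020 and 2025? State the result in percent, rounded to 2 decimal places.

Deflate each year: 2020 → 4401.6/0.925 = 4758.49; 2025 → 6494.2/1.414 = 4592.79.
So real GDP changed by 4592.79/4758.49 − 1 = -0.0348, i.e. -3.48%.

-3.48%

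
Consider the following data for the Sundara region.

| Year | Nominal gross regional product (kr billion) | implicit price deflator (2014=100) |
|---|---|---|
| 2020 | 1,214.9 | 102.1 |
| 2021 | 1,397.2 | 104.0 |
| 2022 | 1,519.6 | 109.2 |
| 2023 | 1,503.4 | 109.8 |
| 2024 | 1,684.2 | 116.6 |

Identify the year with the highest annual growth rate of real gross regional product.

2021: real = 1397.2/1.040 = 1343.46; growth vs 2020 (1189.91) = 12.90%.
2022: real = 1519.6/1.092 = 1391.58; growth vs 2021 (1343.46) = 3.58%.
2023: real = 1503.4/1.098 = 1369.22; growth vs 2022 (1391.58) = -1.61%.
2024: real = 1684.2/1.166 = 1444.43; growth vs 2023 (1369.22) = 5.49%.

2021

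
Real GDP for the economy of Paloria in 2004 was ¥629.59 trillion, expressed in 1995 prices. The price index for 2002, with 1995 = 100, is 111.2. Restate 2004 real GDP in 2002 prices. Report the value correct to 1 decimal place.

¥700.1 trillion

Real GDP in 2002 prices = Real GDP in 1995 prices × (P_2002/P_1995) = 629.59 × 1.112 = 700.10.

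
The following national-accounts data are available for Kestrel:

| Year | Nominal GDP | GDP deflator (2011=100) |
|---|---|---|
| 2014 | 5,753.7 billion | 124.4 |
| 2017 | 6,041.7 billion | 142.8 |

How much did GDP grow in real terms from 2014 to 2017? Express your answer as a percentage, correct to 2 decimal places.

Deflate each year: 2014 → 5753.7/1.244 = 4625.16; 2017 → 6041.7/1.428 = 4230.88.
So real GDP changed by 4230.88/4625.16 − 1 = -0.0852, i.e. -8.52%.

-8.52%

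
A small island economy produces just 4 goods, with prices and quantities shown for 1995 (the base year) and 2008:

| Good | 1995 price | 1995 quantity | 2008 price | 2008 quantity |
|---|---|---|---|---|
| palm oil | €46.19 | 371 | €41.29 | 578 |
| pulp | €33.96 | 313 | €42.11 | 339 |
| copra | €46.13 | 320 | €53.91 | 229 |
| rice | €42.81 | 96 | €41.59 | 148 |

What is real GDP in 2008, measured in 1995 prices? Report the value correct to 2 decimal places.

€55109.91

Real GDP 2008 = Σ (p_1995 × q_2008) = 46.19·578 + 33.96·339 + 46.13·229 + 42.81·148 = 55109.91.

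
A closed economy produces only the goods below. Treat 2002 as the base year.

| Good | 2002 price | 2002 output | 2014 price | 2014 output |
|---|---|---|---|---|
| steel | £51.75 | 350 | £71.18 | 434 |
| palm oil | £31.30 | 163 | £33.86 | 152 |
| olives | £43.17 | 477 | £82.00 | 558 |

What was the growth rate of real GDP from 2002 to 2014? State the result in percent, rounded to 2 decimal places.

Real GDP 2002 = Nominal GDP 2002 = 51.75·350 + 31.30·163 + 43.17·477 = 43806.49.
Real GDP 2014 (at 2002 prices) = 51.75·434 + 31.30·152 + 43.17·558 = 51305.96.
Real growth = 51305.96/43806.49 − 1 = 0.1712.

17.12%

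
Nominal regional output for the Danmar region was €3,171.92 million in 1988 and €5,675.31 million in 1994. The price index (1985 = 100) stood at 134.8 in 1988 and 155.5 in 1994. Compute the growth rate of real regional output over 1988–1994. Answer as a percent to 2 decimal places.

55.11%

Deflate each year: 1988 → 3171.92/1.348 = 2353.06; 1994 → 5675.31/1.555 = 3649.72.
So real regional output changed by 3649.72/2353.06 − 1 = 0.5511, i.e. 55.11%.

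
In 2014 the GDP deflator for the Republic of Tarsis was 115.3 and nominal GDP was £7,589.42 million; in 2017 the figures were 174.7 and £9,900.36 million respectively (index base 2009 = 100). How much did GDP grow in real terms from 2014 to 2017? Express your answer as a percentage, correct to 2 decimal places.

Real GDP 2014 = 7589.42 / 1.153 = 6582.32.
Real GDP 2017 = 9900.36 / 1.747 = 5667.06.
Real growth = 5667.06 / 6582.32 − 1 = -0.1390.

-13.90%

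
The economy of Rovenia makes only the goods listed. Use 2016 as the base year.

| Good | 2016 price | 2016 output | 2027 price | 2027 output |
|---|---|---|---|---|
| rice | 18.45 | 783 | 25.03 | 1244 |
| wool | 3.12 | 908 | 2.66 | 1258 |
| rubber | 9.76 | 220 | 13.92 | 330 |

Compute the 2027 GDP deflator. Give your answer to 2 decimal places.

129.84

Nominal GDP 2027 = 25.03·1244 + 2.66·1258 + 13.92·330 = 39077.20.
Real GDP 2027 (at 2016 prices) = 18.45·1244 + 3.12·1258 + 9.76·330 = 30097.56.
Deflator = Nominal/Real × 100 = 39077.20/30097.56 × 100 = 129.835.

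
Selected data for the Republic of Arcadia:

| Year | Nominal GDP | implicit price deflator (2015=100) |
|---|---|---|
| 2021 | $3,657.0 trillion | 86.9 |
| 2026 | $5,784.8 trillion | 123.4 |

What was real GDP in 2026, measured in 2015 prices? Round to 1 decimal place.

$4,687.8 trillion

Real GDP = Nominal / (implicit price deflator/100) = 5784.8 / 1.234 = 4687.84.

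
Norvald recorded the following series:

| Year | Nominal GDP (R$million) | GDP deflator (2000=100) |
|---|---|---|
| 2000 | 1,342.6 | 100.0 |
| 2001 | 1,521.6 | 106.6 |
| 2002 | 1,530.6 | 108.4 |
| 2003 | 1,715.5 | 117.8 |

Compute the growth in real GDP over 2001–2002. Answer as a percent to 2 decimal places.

Real GDP 2001 = 1521.6/1.066 = 1427.39.
Real GDP 2002 = 1530.6/1.084 = 1411.99.
Change = 1411.99/1427.39 − 1 = -0.0108.

-1.08%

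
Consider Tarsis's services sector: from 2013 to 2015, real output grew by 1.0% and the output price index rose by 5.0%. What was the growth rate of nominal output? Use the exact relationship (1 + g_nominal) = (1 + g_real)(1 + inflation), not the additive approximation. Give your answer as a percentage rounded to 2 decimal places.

6.05%

(1 + g_nom) = (1 + g_real)(1 + π) = 1.0100 × 1.0500 = 1.06050.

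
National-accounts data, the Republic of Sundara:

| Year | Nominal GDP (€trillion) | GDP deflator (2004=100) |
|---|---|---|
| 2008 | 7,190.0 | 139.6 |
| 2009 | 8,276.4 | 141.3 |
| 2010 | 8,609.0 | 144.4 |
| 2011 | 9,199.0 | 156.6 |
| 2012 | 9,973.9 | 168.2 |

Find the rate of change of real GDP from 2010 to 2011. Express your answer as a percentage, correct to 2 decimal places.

-1.47%

Real GDP 2010 = 8609.0/1.444 = 5961.91.
Real GDP 2011 = 9199.0/1.566 = 5874.20.
Change = 5874.20/5961.91 − 1 = -0.0147.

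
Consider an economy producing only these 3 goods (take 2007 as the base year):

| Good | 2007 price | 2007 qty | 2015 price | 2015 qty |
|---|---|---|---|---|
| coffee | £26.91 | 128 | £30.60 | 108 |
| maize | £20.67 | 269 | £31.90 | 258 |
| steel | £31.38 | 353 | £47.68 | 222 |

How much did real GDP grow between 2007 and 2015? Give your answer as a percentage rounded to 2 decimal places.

Real GDP 2007 = Nominal GDP 2007 = 26.91·128 + 20.67·269 + 31.38·353 = 20081.85.
Real GDP 2015 (at 2007 prices) = 26.91·108 + 20.67·258 + 31.38·222 = 15205.50.
Real growth = 15205.50/20081.85 − 1 = -0.2428.

-24.28%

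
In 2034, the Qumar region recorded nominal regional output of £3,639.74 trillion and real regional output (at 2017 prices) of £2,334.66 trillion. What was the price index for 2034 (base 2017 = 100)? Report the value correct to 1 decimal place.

price index = (Nominal / Real) × 100 = 3639.74 / 2334.66 × 100 = 155.90.

155.9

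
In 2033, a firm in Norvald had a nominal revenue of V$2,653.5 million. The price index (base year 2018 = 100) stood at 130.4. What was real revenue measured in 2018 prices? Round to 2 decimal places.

V$2,034.89 million

Real revenue = Nominal / (price index/100) = 2653.5 / 1.304 = 2034.89.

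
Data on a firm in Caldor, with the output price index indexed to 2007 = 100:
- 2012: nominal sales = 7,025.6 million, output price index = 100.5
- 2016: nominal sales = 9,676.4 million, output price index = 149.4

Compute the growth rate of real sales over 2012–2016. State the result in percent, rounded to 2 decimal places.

Deflate each year: 2012 → 7025.6/1.005 = 6990.65; 2016 → 9676.4/1.494 = 6476.84.
So real sales changed by 6476.84/6990.65 − 1 = -0.0735, i.e. -7.35%.

-7.35%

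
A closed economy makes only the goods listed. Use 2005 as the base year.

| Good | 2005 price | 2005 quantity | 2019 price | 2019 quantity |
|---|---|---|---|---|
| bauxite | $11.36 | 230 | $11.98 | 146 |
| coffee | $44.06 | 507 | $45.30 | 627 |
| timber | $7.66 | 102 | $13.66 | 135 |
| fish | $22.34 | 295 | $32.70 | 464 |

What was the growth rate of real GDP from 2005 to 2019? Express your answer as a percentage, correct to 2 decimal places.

Real GDP 2005 = Nominal GDP 2005 = 11.36·230 + 44.06·507 + 7.66·102 + 22.34·295 = 32322.84.
Real GDP 2019 (at 2005 prices) = 11.36·146 + 44.06·627 + 7.66·135 + 22.34·464 = 40684.04.
Real growth = 40684.04/32322.84 − 1 = 0.2587.

25.87%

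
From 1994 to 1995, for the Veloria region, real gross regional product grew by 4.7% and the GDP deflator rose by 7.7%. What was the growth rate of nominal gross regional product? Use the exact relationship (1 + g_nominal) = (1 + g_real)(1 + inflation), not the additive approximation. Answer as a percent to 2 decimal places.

12.76%

(1 + g_nom) = (1 + g_real)(1 + π) = 1.0470 × 1.0770 = 1.12762.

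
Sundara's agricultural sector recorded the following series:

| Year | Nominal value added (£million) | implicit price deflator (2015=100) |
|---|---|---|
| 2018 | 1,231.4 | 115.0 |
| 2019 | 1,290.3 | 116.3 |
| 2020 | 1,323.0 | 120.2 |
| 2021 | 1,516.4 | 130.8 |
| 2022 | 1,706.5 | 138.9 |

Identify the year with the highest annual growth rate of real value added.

2019: real = 1290.3/1.163 = 1109.46; growth vs 2018 (1070.78) = 3.61%.
2020: real = 1323.0/1.202 = 1100.67; growth vs 2019 (1109.46) = -0.79%.
2021: real = 1516.4/1.308 = 1159.33; growth vs 2020 (1100.67) = 5.33%.
2022: real = 1706.5/1.389 = 1228.58; growth vs 2021 (1159.33) = 5.97%.

2022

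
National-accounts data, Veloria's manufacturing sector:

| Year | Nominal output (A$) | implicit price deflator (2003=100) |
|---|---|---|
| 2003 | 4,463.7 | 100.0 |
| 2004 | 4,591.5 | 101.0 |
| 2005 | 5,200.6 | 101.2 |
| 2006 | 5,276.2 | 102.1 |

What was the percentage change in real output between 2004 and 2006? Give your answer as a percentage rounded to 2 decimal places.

13.67%

Real output 2004 = 4591.5/1.010 = 4546.04.
Real output 2006 = 5276.2/1.021 = 5167.68.
Change = 5167.68/4546.04 − 1 = 0.1367.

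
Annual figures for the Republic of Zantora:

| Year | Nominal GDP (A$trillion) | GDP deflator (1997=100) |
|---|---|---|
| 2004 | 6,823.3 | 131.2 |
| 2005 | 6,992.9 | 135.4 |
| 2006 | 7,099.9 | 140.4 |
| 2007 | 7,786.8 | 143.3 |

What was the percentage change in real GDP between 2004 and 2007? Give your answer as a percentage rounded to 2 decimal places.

4.48%

Real GDP 2004 = 6823.3/1.312 = 5200.69.
Real GDP 2007 = 7786.8/1.433 = 5433.91.
Change = 5433.91/5200.69 − 1 = 0.0448.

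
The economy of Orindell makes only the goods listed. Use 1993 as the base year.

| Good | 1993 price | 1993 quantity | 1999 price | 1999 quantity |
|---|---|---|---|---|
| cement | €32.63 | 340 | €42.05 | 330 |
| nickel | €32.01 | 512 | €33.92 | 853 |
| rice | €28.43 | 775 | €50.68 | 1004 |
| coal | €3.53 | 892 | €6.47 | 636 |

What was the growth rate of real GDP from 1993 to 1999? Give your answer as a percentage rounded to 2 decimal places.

30.75%

Real GDP 1993 = Nominal GDP 1993 = 32.63·340 + 32.01·512 + 28.43·775 + 3.53·892 = 52665.33.
Real GDP 1999 (at 1993 prices) = 32.63·330 + 32.01·853 + 28.43·1004 + 3.53·636 = 68861.23.
Real growth = 68861.23/52665.33 − 1 = 0.3075.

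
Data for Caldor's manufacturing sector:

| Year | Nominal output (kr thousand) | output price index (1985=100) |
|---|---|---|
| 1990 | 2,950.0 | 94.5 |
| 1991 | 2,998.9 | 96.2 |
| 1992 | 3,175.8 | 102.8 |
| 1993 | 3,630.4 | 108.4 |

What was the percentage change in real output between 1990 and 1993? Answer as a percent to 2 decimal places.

Real output 1990 = 2950.0/0.945 = 3121.69.
Real output 1993 = 3630.4/1.084 = 3349.08.
Change = 3349.08/3121.69 − 1 = 0.0728.

7.28%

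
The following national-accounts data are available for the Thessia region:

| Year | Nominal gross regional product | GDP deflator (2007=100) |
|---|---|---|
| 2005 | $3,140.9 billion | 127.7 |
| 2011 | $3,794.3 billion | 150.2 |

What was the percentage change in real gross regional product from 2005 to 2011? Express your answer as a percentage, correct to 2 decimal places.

2.71%

Real gross regional product 2005 = 3140.9 / 1.277 = 2459.59.
Real gross regional product 2011 = 3794.3 / 1.502 = 2526.17.
Real growth = 2526.17 / 2459.59 − 1 = 0.0271.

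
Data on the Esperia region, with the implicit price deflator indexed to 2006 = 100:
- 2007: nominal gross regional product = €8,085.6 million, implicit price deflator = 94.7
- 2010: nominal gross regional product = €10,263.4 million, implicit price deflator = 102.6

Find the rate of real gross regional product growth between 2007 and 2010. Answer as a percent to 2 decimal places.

17.16%

Real gross regional product 2007 = 8085.6 / 0.947 = 8538.12.
Real gross regional product 2010 = 10263.4 / 1.026 = 10003.31.
Real growth = 10003.31 / 8538.12 − 1 = 0.1716.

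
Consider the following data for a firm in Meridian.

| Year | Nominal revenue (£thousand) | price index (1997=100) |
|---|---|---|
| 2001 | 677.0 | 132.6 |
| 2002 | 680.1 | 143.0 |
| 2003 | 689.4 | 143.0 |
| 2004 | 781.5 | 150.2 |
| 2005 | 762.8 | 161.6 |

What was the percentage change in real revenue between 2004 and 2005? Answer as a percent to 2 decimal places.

-9.28%

Real revenue 2004 = 781.5/1.502 = 520.31.
Real revenue 2005 = 762.8/1.616 = 472.03.
Change = 472.03/520.31 − 1 = -0.0928.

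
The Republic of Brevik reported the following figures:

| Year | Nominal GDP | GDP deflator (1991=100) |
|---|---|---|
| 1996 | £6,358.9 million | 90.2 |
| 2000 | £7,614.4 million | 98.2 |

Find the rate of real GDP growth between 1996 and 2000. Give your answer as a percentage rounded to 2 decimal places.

Real GDP 1996 = 6358.9 / 0.902 = 7049.78.
Real GDP 2000 = 7614.4 / 0.982 = 7753.97.
Real growth = 7753.97 / 7049.78 − 1 = 0.0999.

9.99%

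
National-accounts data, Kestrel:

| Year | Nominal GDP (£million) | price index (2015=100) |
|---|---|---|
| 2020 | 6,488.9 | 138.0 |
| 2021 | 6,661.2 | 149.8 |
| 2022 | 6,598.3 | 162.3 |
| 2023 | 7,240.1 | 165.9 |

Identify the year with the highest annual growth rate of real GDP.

2021: real = 6661.2/1.498 = 4446.73; growth vs 2020 (4702.10) = -5.43%.
2022: real = 6598.3/1.623 = 4065.50; growth vs 2021 (4446.73) = -8.57%.
2023: real = 7240.1/1.659 = 4364.14; growth vs 2022 (4065.50) = 7.35%.

2023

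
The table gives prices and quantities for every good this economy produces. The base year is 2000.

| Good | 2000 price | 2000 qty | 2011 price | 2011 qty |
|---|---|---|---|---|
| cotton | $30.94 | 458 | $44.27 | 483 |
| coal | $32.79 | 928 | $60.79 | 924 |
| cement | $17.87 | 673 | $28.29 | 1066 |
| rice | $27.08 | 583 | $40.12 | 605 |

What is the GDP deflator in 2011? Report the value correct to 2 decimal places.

163.60

Nominal GDP 2011 = 44.27·483 + 60.79·924 + 28.29·1066 + 40.12·605 = 131982.11.
Real GDP 2011 (at 2000 prices) = 30.94·483 + 32.79·924 + 17.87·1066 + 27.08·605 = 80674.80.
Deflator = Nominal/Real × 100 = 131982.11/80674.80 × 100 = 163.598.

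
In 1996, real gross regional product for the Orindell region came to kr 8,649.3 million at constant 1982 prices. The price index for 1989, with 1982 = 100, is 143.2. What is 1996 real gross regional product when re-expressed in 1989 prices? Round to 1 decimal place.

Real gross regional product in 1989 prices = Real gross regional product in 1982 prices × (P_1989/P_1982) = 8649.3 × 1.432 = 12385.80.

kr 12,385.8 million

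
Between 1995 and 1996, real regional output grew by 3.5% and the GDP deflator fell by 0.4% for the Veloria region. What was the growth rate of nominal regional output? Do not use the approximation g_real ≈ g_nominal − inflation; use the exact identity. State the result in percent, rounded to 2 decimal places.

3.09%

(1 + g_nom) = (1 + g_real)(1 + π) = 1.0350 × 0.9960 = 1.03086.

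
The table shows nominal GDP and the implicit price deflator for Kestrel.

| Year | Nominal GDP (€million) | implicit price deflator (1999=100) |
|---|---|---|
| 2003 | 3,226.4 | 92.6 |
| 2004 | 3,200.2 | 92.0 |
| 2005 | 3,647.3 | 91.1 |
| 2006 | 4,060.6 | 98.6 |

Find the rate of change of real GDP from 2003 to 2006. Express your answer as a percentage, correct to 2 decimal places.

18.20%

Real GDP 2003 = 3226.4/0.926 = 3484.23.
Real GDP 2006 = 4060.6/0.986 = 4118.26.
Change = 4118.26/3484.23 − 1 = 0.1820.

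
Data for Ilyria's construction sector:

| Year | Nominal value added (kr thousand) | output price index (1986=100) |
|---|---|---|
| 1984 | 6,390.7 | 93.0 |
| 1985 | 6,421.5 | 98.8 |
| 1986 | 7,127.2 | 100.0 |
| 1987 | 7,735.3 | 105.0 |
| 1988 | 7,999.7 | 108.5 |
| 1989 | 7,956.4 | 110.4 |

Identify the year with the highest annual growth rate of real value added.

1985: real = 6421.5/0.988 = 6499.49; growth vs 1984 (6871.72) = -5.42%.
1986: real = 7127.2/1.000 = 7127.20; growth vs 1985 (6499.49) = 9.66%.
1987: real = 7735.3/1.050 = 7366.95; growth vs 1986 (7127.20) = 3.36%.
1988: real = 7999.7/1.085 = 7373.00; growth vs 1987 (7366.95) = 0.08%.
1989: real = 7956.4/1.104 = 7206.88; growth vs 1988 (7373.00) = -2.25%.

1986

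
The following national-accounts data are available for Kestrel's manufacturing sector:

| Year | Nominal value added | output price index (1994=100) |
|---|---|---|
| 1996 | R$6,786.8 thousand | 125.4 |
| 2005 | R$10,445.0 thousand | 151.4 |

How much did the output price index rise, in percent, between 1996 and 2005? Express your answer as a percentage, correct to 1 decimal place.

20.7%

Price-level change = 151.4 / 125.4 − 1 = 0.2073.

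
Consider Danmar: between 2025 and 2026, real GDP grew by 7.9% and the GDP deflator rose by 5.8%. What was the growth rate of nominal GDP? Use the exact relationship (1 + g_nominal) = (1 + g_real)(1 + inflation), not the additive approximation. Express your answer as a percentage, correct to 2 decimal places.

(1 + g_nom) = (1 + g_real)(1 + π) = 1.0790 × 1.0580 = 1.14158.

14.16%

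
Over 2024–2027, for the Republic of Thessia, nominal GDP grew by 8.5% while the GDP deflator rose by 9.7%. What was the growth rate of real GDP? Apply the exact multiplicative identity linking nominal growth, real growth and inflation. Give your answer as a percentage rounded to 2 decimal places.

-1.09%

(1 + g_nom) = (1 + g_real)(1 + π), so g_real = 1.0850 / 1.0970 − 1 = -0.01094.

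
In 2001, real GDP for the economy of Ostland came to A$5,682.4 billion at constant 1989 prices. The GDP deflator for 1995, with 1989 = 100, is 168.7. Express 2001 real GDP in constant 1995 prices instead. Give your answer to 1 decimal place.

A$9,586.2 billion

Real GDP in 1995 prices = Real GDP in 1989 prices × (P_1995/P_1989) = 5682.4 × 1.687 = 9586.21.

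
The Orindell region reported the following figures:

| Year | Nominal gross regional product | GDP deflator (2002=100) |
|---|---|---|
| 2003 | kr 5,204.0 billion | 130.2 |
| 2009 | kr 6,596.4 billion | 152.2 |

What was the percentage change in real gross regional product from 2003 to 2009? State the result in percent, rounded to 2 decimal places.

Real gross regional product 2003 = 5204.0 / 1.302 = 3996.93.
Real gross regional product 2009 = 6596.4 / 1.522 = 4334.03.
Real growth = 4334.03 / 3996.93 − 1 = 0.0843.

8.43%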